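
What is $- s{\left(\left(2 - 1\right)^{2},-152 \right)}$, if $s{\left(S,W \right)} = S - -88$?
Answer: $-89$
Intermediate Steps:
$s{\left(S,W \right)} = 88 + S$ ($s{\left(S,W \right)} = S + 88 = 88 + S$)
$- s{\left(\left(2 - 1\right)^{2},-152 \right)} = - (88 + \left(2 - 1\right)^{2}) = - (88 + 1^{2}) = - (88 + 1) = \left(-1\right) 89 = -89$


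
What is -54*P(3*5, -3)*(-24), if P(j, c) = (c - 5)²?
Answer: 82944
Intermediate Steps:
P(j, c) = (-5 + c)²
-54*P(3*5, -3)*(-24) = -54*(-5 - 3)²*(-24) = -54*(-8)²*(-24) = -54*64*(-24) = -3456*(-24) = 82944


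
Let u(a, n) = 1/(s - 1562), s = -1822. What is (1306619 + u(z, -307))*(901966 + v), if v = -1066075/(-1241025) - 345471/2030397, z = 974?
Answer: 66994639778769412557791615/56846088737028 ≈ 1.1785e+12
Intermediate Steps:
v = 23144231120/33596979159 (v = -1066075*(-1/1241025) - 345471*1/2030397 = 42643/49641 - 115157/676799 = 23144231120/33596979159 ≈ 0.68888)
u(a, n) = -1/3384 (u(a, n) = 1/(-1822 - 1562) = 1/(-3384) = -1/3384)
(1306619 + u(z, -307))*(901966 + v) = (1306619 - 1/3384)*(901966 + 23144231120/33596979159) = (4421598695/3384)*(30303356048357714/33596979159) = 66994639778769412557791615/56846088737028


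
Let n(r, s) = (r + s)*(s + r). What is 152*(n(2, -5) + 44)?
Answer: 8056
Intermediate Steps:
n(r, s) = (r + s)² (n(r, s) = (r + s)*(r + s) = (r + s)²)
152*(n(2, -5) + 44) = 152*((2 - 5)² + 44) = 152*((-3)² + 44) = 152*(9 + 44) = 152*53 = 8056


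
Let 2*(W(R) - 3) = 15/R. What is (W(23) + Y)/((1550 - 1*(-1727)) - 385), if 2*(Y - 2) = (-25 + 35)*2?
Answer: 235/44344 ≈ 0.0052995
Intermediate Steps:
Y = 12 (Y = 2 + ((-25 + 35)*2)/2 = 2 + (10*2)/2 = 2 + (½)*20 = 2 + 10 = 12)
W(R) = 3 + 15/(2*R) (W(R) = 3 + (15/R)/2 = 3 + 15/(2*R))
(W(23) + Y)/((1550 - 1*(-1727)) - 385) = ((3 + (15/2)/23) + 12)/((1550 - 1*(-1727)) - 385) = ((3 + (15/2)*(1/23)) + 12)/((1550 + 1727) - 385) = ((3 + 15/46) + 12)/(3277 - 385) = (153/46 + 12)/2892 = (705/46)*(1/2892) = 235/44344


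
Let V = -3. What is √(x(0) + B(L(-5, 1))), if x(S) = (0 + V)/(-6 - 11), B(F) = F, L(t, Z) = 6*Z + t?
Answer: 2*√85/17 ≈ 1.0847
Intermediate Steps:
L(t, Z) = t + 6*Z
x(S) = 3/17 (x(S) = (0 - 3)/(-6 - 11) = -3/(-17) = -3*(-1/17) = 3/17)
√(x(0) + B(L(-5, 1))) = √(3/17 + (-5 + 6*1)) = √(3/17 + (-5 + 6)) = √(3/17 + 1) = √(20/17) = 2*√85/17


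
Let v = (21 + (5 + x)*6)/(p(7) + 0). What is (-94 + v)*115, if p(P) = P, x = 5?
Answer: -66355/7 ≈ -9479.3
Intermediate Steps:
v = 81/7 (v = (21 + (5 + 5)*6)/(7 + 0) = (21 + 10*6)/7 = (21 + 60)*(⅐) = 81*(⅐) = 81/7 ≈ 11.571)
(-94 + v)*115 = (-94 + 81/7)*115 = -577/7*115 = -66355/7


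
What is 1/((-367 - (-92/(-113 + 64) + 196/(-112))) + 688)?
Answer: 196/62891 ≈ 0.0031165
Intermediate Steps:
1/((-367 - (-92/(-113 + 64) + 196/(-112))) + 688) = 1/((-367 - (-92/(-49) + 196*(-1/112))) + 688) = 1/((-367 - (-92*(-1/49) - 7/4)) + 688) = 1/((-367 - (92/49 - 7/4)) + 688) = 1/((-367 - 1*25/196) + 688) = 1/((-367 - 25/196) + 688) = 1/(-71957/196 + 688) = 1/(62891/196) = 196/62891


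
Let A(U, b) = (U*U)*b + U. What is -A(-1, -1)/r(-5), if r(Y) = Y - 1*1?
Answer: -1/3 ≈ -0.33333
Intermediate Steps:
r(Y) = -1 + Y (r(Y) = Y - 1 = -1 + Y)
A(U, b) = U + b*U**2 (A(U, b) = U**2*b + U = b*U**2 + U = U + b*U**2)
-A(-1, -1)/r(-5) = -(-(1 - 1*(-1)))/(-1 - 5) = -(-(1 + 1))/(-6) = -(-1*2)*(-1)/6 = -(-2)*(-1)/6 = -1*1/3 = -1/3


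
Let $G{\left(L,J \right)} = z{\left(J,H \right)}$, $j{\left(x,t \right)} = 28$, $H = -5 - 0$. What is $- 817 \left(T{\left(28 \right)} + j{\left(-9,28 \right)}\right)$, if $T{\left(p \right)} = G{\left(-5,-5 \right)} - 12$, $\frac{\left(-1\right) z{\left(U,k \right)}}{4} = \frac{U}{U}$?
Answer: $-9804$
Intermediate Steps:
$H = -5$ ($H = -5 + 0 = -5$)
$z{\left(U,k \right)} = -4$ ($z{\left(U,k \right)} = - 4 \frac{U}{U} = \left(-4\right) 1 = -4$)
$G{\left(L,J \right)} = -4$
$T{\left(p \right)} = -16$ ($T{\left(p \right)} = -4 - 12 = -16$)
$- 817 \left(T{\left(28 \right)} + j{\left(-9,28 \right)}\right) = - 817 \left(-16 + 28\right) = \left(-817\right) 12 = -9804$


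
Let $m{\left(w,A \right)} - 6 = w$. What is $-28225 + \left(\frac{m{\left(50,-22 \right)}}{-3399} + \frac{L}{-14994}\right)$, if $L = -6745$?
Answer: $- \frac{479484639253}{16988202} \approx -28225.0$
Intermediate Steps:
$m{\left(w,A \right)} = 6 + w$
$-28225 + \left(\frac{m{\left(50,-22 \right)}}{-3399} + \frac{L}{-14994}\right) = -28225 + \left(\frac{6 + 50}{-3399} - \frac{6745}{-14994}\right) = -28225 + \left(56 \left(- \frac{1}{3399}\right) - - \frac{6745}{14994}\right) = -28225 + \left(- \frac{56}{3399} + \frac{6745}{14994}\right) = -28225 + \frac{7362197}{16988202} = - \frac{479484639253}{16988202}$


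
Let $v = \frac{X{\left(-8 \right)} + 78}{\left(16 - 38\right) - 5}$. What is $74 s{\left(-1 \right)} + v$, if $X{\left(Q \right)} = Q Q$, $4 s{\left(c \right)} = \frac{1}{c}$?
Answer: $- \frac{1283}{54} \approx -23.759$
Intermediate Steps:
$s{\left(c \right)} = \frac{1}{4 c}$
$X{\left(Q \right)} = Q^{2}$
$v = - \frac{142}{27}$ ($v = \frac{\left(-8\right)^{2} + 78}{\left(16 - 38\right) - 5} = \frac{64 + 78}{\left(16 - 38\right) - 5} = \frac{142}{-22 - 5} = \frac{142}{-27} = 142 \left(- \frac{1}{27}\right) = - \frac{142}{27} \approx -5.2593$)
$74 s{\left(-1 \right)} + v = 74 \frac{1}{4 \left(-1\right)} - \frac{142}{27} = 74 \cdot \frac{1}{4} \left(-1\right) - \frac{142}{27} = 74 \left(- \frac{1}{4}\right) - \frac{142}{27} = - \frac{37}{2} - \frac{142}{27} = - \frac{1283}{54}$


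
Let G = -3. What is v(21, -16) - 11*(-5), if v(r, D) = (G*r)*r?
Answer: -1268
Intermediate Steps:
v(r, D) = -3*r² (v(r, D) = (-3*r)*r = -3*r²)
v(21, -16) - 11*(-5) = -3*21² - 11*(-5) = -3*441 + 55 = -1323 + 55 = -1268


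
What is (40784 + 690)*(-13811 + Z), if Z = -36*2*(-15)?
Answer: -528005494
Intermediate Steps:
Z = 1080 (Z = -72*(-15) = 1080)
(40784 + 690)*(-13811 + Z) = (40784 + 690)*(-13811 + 1080) = 41474*(-12731) = -528005494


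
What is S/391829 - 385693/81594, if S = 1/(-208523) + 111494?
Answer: -29616200785904497/6666667026915798 ≈ -4.4424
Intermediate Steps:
S = 23249063361/208523 (S = -1/208523 + 111494 = 23249063361/208523 ≈ 1.1149e+5)
S/391829 - 385693/81594 = (23249063361/208523)/391829 - 385693/81594 = (23249063361/208523)*(1/391829) - 385693*1/81594 = 23249063361/81705358567 - 385693/81594 = -29616200785904497/6666667026915798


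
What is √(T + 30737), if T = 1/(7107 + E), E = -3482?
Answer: √16156135770/725 ≈ 175.32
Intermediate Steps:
T = 1/3625 (T = 1/(7107 - 3482) = 1/3625 ≈ 0.00027586)
√(T + 30737) = √(1/3625 + 30737) = √(111421626/3625) = √16156135770/725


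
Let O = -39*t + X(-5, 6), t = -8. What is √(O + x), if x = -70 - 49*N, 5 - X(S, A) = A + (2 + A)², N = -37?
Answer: √1990 ≈ 44.609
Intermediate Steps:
X(S, A) = 5 - A - (2 + A)² (X(S, A) = 5 - (A + (2 + A)²) = 5 + (-A - (2 + A)²) = 5 - A - (2 + A)²)
x = 1743 (x = -70 - 49*(-37) = -70 + 1813 = 1743)
O = 247 (O = -39*(-8) + (5 - 1*6 - (2 + 6)²) = 312 + (5 - 6 - 1*8²) = 312 + (5 - 6 - 1*64) = 312 + (5 - 6 - 64) = 312 - 65 = 247)
√(O + x) = √(247 + 1743) = √1990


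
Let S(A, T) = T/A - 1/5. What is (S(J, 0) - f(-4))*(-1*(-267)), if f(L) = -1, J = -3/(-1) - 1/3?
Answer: 1068/5 ≈ 213.60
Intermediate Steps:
J = 8/3 (J = -3*(-1) - 1*⅓ = 3 - ⅓ = 8/3 ≈ 2.6667)
S(A, T) = -⅕ + T/A (S(A, T) = T/A - 1*⅕ = T/A - ⅕ = -⅕ + T/A)
(S(J, 0) - f(-4))*(-1*(-267)) = ((0 - ⅕*8/3)/(8/3) - 1*(-1))*(-1*(-267)) = (3*(0 - 8/15)/8 + 1)*267 = ((3/8)*(-8/15) + 1)*267 = (-⅕ + 1)*267 = (⅘)*267 = 1068/5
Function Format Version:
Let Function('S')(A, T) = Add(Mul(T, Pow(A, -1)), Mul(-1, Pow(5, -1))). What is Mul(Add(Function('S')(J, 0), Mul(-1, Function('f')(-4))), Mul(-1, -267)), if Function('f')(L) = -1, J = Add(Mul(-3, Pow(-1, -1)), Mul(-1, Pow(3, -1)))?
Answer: Rational(1068, 5) ≈ 213.60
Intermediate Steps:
J = Rational(8, 3) (J = Add(Mul(-3, -1), Mul(-1, Rational(1, 3))) = Add(3, Rational(-1, 3)) = Rational(8, 3) ≈ 2.6667)
Function('S')(A, T) = Add(Rational(-1, 5), Mul(T, Pow(A, -1))) (Function('S')(A, T) = Add(Mul(T, Pow(A, -1)), Mul(-1, Rational(1, 5))) = Add(Mul(T, Pow(A, -1)), Rational(-1, 5)) = Add(Rational(-1, 5), Mul(T, Pow(A, -1))))
Mul(Add(Function('S')(J, 0), Mul(-1, Function('f')(-4))), Mul(-1, -267)) = Mul(Add(Mul(Pow(Rational(8, 3), -1), Add(0, Mul(Rational(-1, 5), Rational(8, 3)))), Mul(-1, -1)), Mul(-1, -267)) = Mul(Add(Mul(Rational(3, 8), Add(0, Rational(-8, 15))), 1), 267) = Mul(Add(Mul(Rational(3, 8), Rational(-8, 15)), 1), 267) = Mul(Add(Rational(-1, 5), 1), 267) = Mul(Rational(4, 5), 267) = Rational(1068, 5)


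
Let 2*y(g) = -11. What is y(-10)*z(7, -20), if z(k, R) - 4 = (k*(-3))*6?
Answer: 671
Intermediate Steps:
y(g) = -11/2 (y(g) = (½)*(-11) = -11/2)
z(k, R) = 4 - 18*k (z(k, R) = 4 + (k*(-3))*6 = 4 - 3*k*6 = 4 - 18*k)
y(-10)*z(7, -20) = -11*(4 - 18*7)/2 = -11*(4 - 126)/2 = -11/2*(-122) = 671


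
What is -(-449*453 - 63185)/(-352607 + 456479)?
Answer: 133291/51936 ≈ 2.5664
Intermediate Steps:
-(-449*453 - 63185)/(-352607 + 456479) = -(-203397 - 63185)/103872 = -(-266582)/103872 = -1*(-133291/51936) = 133291/51936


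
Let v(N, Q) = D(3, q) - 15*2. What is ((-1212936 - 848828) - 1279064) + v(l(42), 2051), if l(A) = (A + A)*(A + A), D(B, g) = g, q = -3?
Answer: -3340861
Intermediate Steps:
l(A) = 4*A² (l(A) = (2*A)*(2*A) = 4*A²)
v(N, Q) = -33 (v(N, Q) = -3 - 15*2 = -3 - 30 = -33)
((-1212936 - 848828) - 1279064) + v(l(42), 2051) = ((-1212936 - 848828) - 1279064) - 33 = (-2061764 - 1279064) - 33 = -3340828 - 33 = -3340861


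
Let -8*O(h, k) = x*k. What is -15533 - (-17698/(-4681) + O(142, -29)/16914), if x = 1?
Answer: -9840926754101/633395472 ≈ -15537.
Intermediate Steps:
O(h, k) = -k/8
-15533 - (-17698/(-4681) + O(142, -29)/16914) = -15533 - (-17698/(-4681) - 1/8*(-29)/16914) = -15533 - (-17698*(-1/4681) + (29/8)*(1/16914)) = -15533 - (17698/4681 + 29/135312) = -15533 - 1*2394887525/633395472 = -15533 - 2394887525/633395472 = -9840926754101/633395472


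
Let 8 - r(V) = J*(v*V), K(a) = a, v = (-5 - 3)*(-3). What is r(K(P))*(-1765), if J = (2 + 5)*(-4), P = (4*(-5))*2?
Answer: 47429080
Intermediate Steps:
v = 24 (v = -8*(-3) = 24)
P = -40 (P = -20*2 = -40)
J = -28 (J = 7*(-4) = -28)
r(V) = 8 + 672*V (r(V) = 8 - (-28)*24*V = 8 - (-672)*V = 8 + 672*V)
r(K(P))*(-1765) = (8 + 672*(-40))*(-1765) = (8 - 26880)*(-1765) = -26872*(-1765) = 47429080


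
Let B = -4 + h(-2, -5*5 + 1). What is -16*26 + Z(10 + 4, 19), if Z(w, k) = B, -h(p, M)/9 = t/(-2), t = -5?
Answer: -885/2 ≈ -442.50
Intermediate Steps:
h(p, M) = -45/2 (h(p, M) = -(-45)/(-2) = -(-45)*(-1)/2 = -9*5/2 = -45/2)
B = -53/2 (B = -4 - 45/2 = -53/2 ≈ -26.500)
Z(w, k) = -53/2
-16*26 + Z(10 + 4, 19) = -16*26 - 53/2 = -416 - 53/2 = -885/2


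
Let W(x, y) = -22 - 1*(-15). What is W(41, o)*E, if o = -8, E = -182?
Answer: 1274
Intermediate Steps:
W(x, y) = -7 (W(x, y) = -22 + 15 = -7)
W(41, o)*E = -7*(-182) = 1274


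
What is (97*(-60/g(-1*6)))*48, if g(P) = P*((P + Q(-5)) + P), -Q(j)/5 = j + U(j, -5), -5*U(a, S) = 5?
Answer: 7760/3 ≈ 2586.7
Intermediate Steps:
U(a, S) = -1 (U(a, S) = -⅕*5 = -1)
Q(j) = 5 - 5*j (Q(j) = -5*(j - 1) = -5*(-1 + j) = 5 - 5*j)
g(P) = P*(30 + 2*P) (g(P) = P*((P + (5 - 5*(-5))) + P) = P*((P + (5 + 25)) + P) = P*((P + 30) + P) = P*((30 + P) + P) = P*(30 + 2*P))
(97*(-60/g(-1*6)))*48 = (97*(-60*(-1/(12*(15 - 1*6)))))*48 = (97*(-60*(-1/(12*(15 - 6)))))*48 = (97*(-60/(2*(-6)*9)))*48 = (97*(-60/(-108)))*48 = (97*(-60*(-1/108)))*48 = (97*(5/9))*48 = (485/9)*48 = 7760/3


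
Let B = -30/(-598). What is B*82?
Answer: 1230/299 ≈ 4.1137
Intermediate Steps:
B = 15/299 (B = -30*(-1/598) = 15/299 ≈ 0.050167)
B*82 = (15/299)*82 = 1230/299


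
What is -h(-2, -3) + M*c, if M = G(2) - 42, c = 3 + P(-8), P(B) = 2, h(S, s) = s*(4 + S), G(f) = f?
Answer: -194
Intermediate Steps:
c = 5 (c = 3 + 2 = 5)
M = -40 (M = 2 - 42 = -40)
-h(-2, -3) + M*c = -(-3)*(4 - 2) - 40*5 = -(-3)*2 - 200 = -1*(-6) - 200 = 6 - 200 = -194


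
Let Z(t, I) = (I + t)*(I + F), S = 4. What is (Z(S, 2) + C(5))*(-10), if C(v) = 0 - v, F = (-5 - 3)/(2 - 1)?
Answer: 410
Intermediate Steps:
F = -8 (F = -8/1 = -8*1 = -8)
C(v) = -v
Z(t, I) = (-8 + I)*(I + t) (Z(t, I) = (I + t)*(I - 8) = (I + t)*(-8 + I) = (-8 + I)*(I + t))
(Z(S, 2) + C(5))*(-10) = ((2**2 - 8*2 - 8*4 + 2*4) - 1*5)*(-10) = ((4 - 16 - 32 + 8) - 5)*(-10) = (-36 - 5)*(-10) = -41*(-10) = 410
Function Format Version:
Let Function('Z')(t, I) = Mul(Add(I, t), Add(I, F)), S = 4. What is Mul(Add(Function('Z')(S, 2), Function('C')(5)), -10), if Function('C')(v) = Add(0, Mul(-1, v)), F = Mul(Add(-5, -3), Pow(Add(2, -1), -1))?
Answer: 410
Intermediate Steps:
F = -8 (F = Mul(-8, Pow(1, -1)) = Mul(-8, 1) = -8)
Function('C')(v) = Mul(-1, v)
Function('Z')(t, I) = Mul(Add(-8, I), Add(I, t)) (Function('Z')(t, I) = Mul(Add(I, t), Add(I, -8)) = Mul(Add(I, t), Add(-8, I)) = Mul(Add(-8, I), Add(I, t)))
Mul(Add(Function('Z')(S, 2), Function('C')(5)), -10) = Mul(Add(Add(Pow(2, 2), Mul(-8, 2), Mul(-8, 4), Mul(2, 4)), Mul(-1, 5)), -10) = Mul(Add(Add(4, -16, -32, 8), -5), -10) = Mul(Add(-36, -5), -10) = Mul(-41, -10) = 410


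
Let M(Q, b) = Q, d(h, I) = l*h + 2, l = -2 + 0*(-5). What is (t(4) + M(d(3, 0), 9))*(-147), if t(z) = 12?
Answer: -1176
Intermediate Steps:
l = -2 (l = -2 + 0 = -2)
d(h, I) = 2 - 2*h (d(h, I) = -2*h + 2 = 2 - 2*h)
(t(4) + M(d(3, 0), 9))*(-147) = (12 + (2 - 2*3))*(-147) = (12 + (2 - 6))*(-147) = (12 - 4)*(-147) = 8*(-147) = -1176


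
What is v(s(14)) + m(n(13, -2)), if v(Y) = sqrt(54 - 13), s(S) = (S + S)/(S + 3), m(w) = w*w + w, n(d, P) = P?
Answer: 2 + sqrt(41) ≈ 8.4031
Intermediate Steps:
m(w) = w + w**2 (m(w) = w**2 + w = w + w**2)
s(S) = 2*S/(3 + S) (s(S) = (2*S)/(3 + S) = 2*S/(3 + S))
v(Y) = sqrt(41)
v(s(14)) + m(n(13, -2)) = sqrt(41) - 2*(1 - 2) = sqrt(41) - 2*(-1) = sqrt(41) + 2 = 2 + sqrt(41)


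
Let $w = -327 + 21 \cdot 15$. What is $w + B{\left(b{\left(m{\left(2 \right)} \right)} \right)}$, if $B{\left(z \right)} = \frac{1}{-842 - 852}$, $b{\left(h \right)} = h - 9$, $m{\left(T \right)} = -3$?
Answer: $- \frac{20329}{1694} \approx -12.001$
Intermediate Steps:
$b{\left(h \right)} = -9 + h$
$B{\left(z \right)} = - \frac{1}{1694}$ ($B{\left(z \right)} = \frac{1}{-1694} = - \frac{1}{1694}$)
$w = -12$ ($w = -327 + 315 = -12$)
$w + B{\left(b{\left(m{\left(2 \right)} \right)} \right)} = -12 - \frac{1}{1694} = - \frac{20329}{1694}$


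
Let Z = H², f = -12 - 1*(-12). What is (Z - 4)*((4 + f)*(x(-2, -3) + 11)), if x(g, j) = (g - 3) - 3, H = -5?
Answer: 252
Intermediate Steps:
x(g, j) = -6 + g (x(g, j) = (-3 + g) - 3 = -6 + g)
f = 0 (f = -12 + 12 = 0)
Z = 25 (Z = (-5)² = 25)
(Z - 4)*((4 + f)*(x(-2, -3) + 11)) = (25 - 4)*((4 + 0)*((-6 - 2) + 11)) = 21*(4*(-8 + 11)) = 21*(4*3) = 21*12 = 252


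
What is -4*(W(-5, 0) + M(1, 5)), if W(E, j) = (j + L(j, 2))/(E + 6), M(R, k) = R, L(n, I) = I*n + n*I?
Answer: -4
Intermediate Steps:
L(n, I) = 2*I*n (L(n, I) = I*n + I*n = 2*I*n)
W(E, j) = 5*j/(6 + E) (W(E, j) = (j + 2*2*j)/(E + 6) = (j + 4*j)/(6 + E) = (5*j)/(6 + E) = 5*j/(6 + E))
-4*(W(-5, 0) + M(1, 5)) = -4*(5*0/(6 - 5) + 1) = -4*(5*0/1 + 1) = -4*(5*0*1 + 1) = -4*(0 + 1) = -4*1 = -4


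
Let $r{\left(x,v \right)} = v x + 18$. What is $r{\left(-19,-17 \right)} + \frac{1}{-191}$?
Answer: $\frac{65130}{191} \approx 340.99$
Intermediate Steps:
$r{\left(x,v \right)} = 18 + v x$
$r{\left(-19,-17 \right)} + \frac{1}{-191} = \left(18 - -323\right) + \frac{1}{-191} = \left(18 + 323\right) - \frac{1}{191} = 341 - \frac{1}{191} = \frac{65130}{191}$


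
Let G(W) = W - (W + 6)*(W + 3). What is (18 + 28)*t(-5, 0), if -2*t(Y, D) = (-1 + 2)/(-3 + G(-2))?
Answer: 23/9 ≈ 2.5556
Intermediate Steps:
G(W) = W - (3 + W)*(6 + W) (G(W) = W - (6 + W)*(3 + W) = W - (3 + W)*(6 + W))
t(Y, D) = 1/18 (t(Y, D) = -(-1 + 2)/(2*(-3 + (-18 - 1*(-2)² - 8*(-2)))) = -1/(2*(-3 + (-18 - 1*4 + 16))) = -1/(2*(-3 + (-18 - 4 + 16))) = -1/(2*(-3 - 6)) = -1/(2*(-9)) = -(-1)/(2*9) = -½*(-⅑) = 1/18)
(18 + 28)*t(-5, 0) = (18 + 28)*(1/18) = 46*(1/18) = 23/9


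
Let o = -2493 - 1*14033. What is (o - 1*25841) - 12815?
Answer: -55182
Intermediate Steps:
o = -16526 (o = -2493 - 14033 = -16526)
(o - 1*25841) - 12815 = (-16526 - 1*25841) - 12815 = (-16526 - 25841) - 12815 = -42367 - 12815 = -55182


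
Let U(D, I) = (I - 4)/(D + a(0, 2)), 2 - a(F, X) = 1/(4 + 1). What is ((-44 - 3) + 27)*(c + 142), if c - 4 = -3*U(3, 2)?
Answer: -2945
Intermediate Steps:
a(F, X) = 9/5 (a(F, X) = 2 - 1/(4 + 1) = 2 - 1/5 = 2 - 1*⅕ = 2 - ⅕ = 9/5)
U(D, I) = (-4 + I)/(9/5 + D) (U(D, I) = (I - 4)/(D + 9/5) = (-4 + I)/(9/5 + D))
c = 21/4 (c = 4 - 15*(-4 + 2)/(9 + 5*3) = 4 - 15*(-2)/(9 + 15) = 4 - 15*(-2)/24 = 4 - 3*(-5/12) = 4 + 5/4 = 21/4 ≈ 5.2500)
((-44 - 3) + 27)*(c + 142) = ((-44 - 3) + 27)*(21/4 + 142) = (-47 + 27)*(589/4) = -20*589/4 = -2945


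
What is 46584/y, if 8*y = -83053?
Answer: -372672/83053 ≈ -4.4872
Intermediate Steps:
y = -83053/8 (y = (⅛)*(-83053) = -83053/8 ≈ -10382.)
46584/y = 46584/(-83053/8) = 46584*(-8/83053) = -372672/83053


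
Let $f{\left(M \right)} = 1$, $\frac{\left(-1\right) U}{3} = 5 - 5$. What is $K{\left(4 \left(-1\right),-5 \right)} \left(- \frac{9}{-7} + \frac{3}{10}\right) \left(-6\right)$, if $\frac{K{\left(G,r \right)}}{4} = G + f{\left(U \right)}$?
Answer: $\frac{3996}{35} \approx 114.17$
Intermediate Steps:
$U = 0$ ($U = - 3 \left(5 - 5\right) = \left(-3\right) 0 = 0$)
$K{\left(G,r \right)} = 4 + 4 G$ ($K{\left(G,r \right)} = 4 \left(G + 1\right) = 4 \left(1 + G\right) = 4 + 4 G$)
$K{\left(4 \left(-1\right),-5 \right)} \left(- \frac{9}{-7} + \frac{3}{10}\right) \left(-6\right) = \left(4 + 4 \cdot 4 \left(-1\right)\right) \left(- \frac{9}{-7} + \frac{3}{10}\right) \left(-6\right) = \left(4 + 4 \left(-4\right)\right) \left(\left(-9\right) \left(- \frac{1}{7}\right) + 3 \cdot \frac{1}{10}\right) \left(-6\right) = \left(4 - 16\right) \left(\frac{9}{7} + \frac{3}{10}\right) \left(-6\right) = \left(-12\right) \frac{111}{70} \left(-6\right) = \left(- \frac{666}{35}\right) \left(-6\right) = \frac{3996}{35}$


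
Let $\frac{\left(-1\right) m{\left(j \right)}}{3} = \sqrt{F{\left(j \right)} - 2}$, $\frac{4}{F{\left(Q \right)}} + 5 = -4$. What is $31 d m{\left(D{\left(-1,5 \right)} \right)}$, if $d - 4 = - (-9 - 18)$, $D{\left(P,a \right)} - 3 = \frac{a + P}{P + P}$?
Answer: $- 961 i \sqrt{22} \approx - 4507.5 i$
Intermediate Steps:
$D{\left(P,a \right)} = 3 + \frac{P + a}{2 P}$ ($D{\left(P,a \right)} = 3 + \frac{a + P}{P + P} = 3 + \frac{P + a}{2 P}$)
$d = 31$ ($d = 4 - \left(-9 - 18\right) = 4 - -27 = 4 + 27 = 31$)
$F{\left(Q \right)} = - \frac{4}{9}$ ($F{\left(Q \right)} = \frac{4}{-5 - 4} = \frac{4}{-9} = 4 \left(- \frac{1}{9}\right) = - \frac{4}{9}$)
$m{\left(j \right)} = - i \sqrt{22}$ ($m{\left(j \right)} = - 3 \sqrt{- \frac{4}{9} - 2} = - 3 \sqrt{- \frac{22}{9}} = - 3 \frac{i \sqrt{22}}{3} = - i \sqrt{22}$)
$31 d m{\left(D{\left(-1,5 \right)} \right)} = 31 \cdot 31 \left(- i \sqrt{22}\right) = 961 \left(- i \sqrt{22}\right) = - 961 i \sqrt{22}$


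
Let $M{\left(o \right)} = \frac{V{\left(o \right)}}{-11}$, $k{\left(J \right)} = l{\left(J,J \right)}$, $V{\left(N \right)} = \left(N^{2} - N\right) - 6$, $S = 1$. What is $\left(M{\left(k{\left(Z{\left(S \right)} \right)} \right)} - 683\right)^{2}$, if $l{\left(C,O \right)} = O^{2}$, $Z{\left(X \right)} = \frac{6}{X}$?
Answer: $635209$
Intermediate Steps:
$V{\left(N \right)} = -6 + N^{2} - N$
$k{\left(J \right)} = J^{2}$
$M{\left(o \right)} = \frac{6}{11} - \frac{o^{2}}{11} + \frac{o}{11}$ ($M{\left(o \right)} = \frac{-6 + o^{2} - o}{-11} = \left(-6 + o^{2} - o\right) \left(- \frac{1}{11}\right) = \frac{6}{11} - \frac{o^{2}}{11} + \frac{o}{11}$)
$\left(M{\left(k{\left(Z{\left(S \right)} \right)} \right)} - 683\right)^{2} = \left(\left(\frac{6}{11} - \frac{\left(\left(\frac{6}{1}\right)^{2}\right)^{2}}{11} + \frac{\left(\frac{6}{1}\right)^{2}}{11}\right) - 683\right)^{2} = \left(\left(\frac{6}{11} - \frac{\left(\left(6 \cdot 1\right)^{2}\right)^{2}}{11} + \frac{\left(6 \cdot 1\right)^{2}}{11}\right) - 683\right)^{2} = \left(\left(\frac{6}{11} - \frac{\left(6^{2}\right)^{2}}{11} + \frac{6^{2}}{11}\right) - 683\right)^{2} = \left(\left(\frac{6}{11} - \frac{36^{2}}{11} + \frac{1}{11} \cdot 36\right) - 683\right)^{2} = \left(\left(\frac{6}{11} - \frac{1296}{11} + \frac{36}{11}\right) - 683\right)^{2} = \left(-114 - 683\right)^{2} = \left(-797\right)^{2} = 635209$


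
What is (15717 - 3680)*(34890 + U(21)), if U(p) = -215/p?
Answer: 8816801575/21 ≈ 4.1985e+8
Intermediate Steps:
(15717 - 3680)*(34890 + U(21)) = (15717 - 3680)*(34890 - 215/21) = 12037*(34890 - 215*1/21) = 12037*(34890 - 215/21) = 12037*(732475/21) = 8816801575/21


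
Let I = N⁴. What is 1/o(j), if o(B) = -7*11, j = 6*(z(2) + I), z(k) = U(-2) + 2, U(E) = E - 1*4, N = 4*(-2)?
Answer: -1/77 ≈ -0.012987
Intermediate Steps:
N = -8
U(E) = -4 + E (U(E) = E - 4 = -4 + E)
I = 4096 (I = (-8)⁴ = 4096)
z(k) = -4 (z(k) = (-4 - 2) + 2 = -6 + 2 = -4)
j = 24552 (j = 6*(-4 + 4096) = 6*4092 = 24552)
o(B) = -77
1/o(j) = 1/(-77) = -1/77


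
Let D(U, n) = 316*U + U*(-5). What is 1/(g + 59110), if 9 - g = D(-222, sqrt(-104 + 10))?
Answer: 1/128161 ≈ 7.8027e-6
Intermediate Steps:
D(U, n) = 311*U (D(U, n) = 316*U - 5*U = 311*U)
g = 69051 (g = 9 - 311*(-222) = 9 - 1*(-69042) = 9 + 69042 = 69051)
1/(g + 59110) = 1/(69051 + 59110) = 1/128161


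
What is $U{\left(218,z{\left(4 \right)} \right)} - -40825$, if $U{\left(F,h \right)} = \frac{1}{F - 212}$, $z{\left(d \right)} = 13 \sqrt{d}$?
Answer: $\frac{244951}{6} \approx 40825.0$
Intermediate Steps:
$U{\left(F,h \right)} = \frac{1}{-212 + F}$
$U{\left(218,z{\left(4 \right)} \right)} - -40825 = \frac{1}{-212 + 218} - -40825 = \frac{1}{6} + 40825 = \frac{244951}{6}$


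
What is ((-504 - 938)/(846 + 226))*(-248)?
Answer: 22351/67 ≈ 333.60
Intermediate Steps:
((-504 - 938)/(846 + 226))*(-248) = -1442/1072*(-248) = -1442*1/1072*(-248) = -721/536*(-248) = 22351/67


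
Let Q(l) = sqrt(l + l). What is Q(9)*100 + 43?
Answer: 43 + 300*sqrt(2) ≈ 467.26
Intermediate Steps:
Q(l) = sqrt(2)*sqrt(l) (Q(l) = sqrt(2*l) = sqrt(2)*sqrt(l))
Q(9)*100 + 43 = (sqrt(2)*sqrt(9))*100 + 43 = (sqrt(2)*3)*100 + 43 = (3*sqrt(2))*100 + 43 = 300*sqrt(2) + 43 = 43 + 300*sqrt(2)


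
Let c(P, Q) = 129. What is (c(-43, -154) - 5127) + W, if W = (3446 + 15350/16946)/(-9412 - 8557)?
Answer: -760981387959/152251337 ≈ -4998.2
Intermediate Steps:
W = -29205633/152251337 (W = (3446 + 15350*(1/16946))/(-17969) = (3446 + 7675/8473)*(-1/17969) = (29205633/8473)*(-1/17969) = -29205633/152251337 ≈ -0.19183)
(c(-43, -154) - 5127) + W = (129 - 5127) - 29205633/152251337 = -4998 - 29205633/152251337 = -760981387959/152251337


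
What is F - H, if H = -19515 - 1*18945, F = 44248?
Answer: 82708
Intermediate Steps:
H = -38460 (H = -19515 - 18945 = -38460)
F - H = 44248 - 1*(-38460) = 44248 + 38460 = 82708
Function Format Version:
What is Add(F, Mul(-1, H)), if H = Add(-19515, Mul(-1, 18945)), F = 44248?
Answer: 82708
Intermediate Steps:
H = -38460 (H = Add(-19515, -18945) = -38460)
Add(F, Mul(-1, H)) = Add(44248, Mul(-1, -38460)) = Add(44248, 38460) = 82708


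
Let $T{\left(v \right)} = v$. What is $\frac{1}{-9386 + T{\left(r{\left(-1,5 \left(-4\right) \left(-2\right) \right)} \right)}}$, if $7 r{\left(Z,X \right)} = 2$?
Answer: $- \frac{7}{65700} \approx -0.00010654$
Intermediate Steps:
$r{\left(Z,X \right)} = \frac{2}{7}$ ($r{\left(Z,X \right)} = \frac{1}{7} \cdot 2 = \frac{2}{7}$)
$\frac{1}{-9386 + T{\left(r{\left(-1,5 \left(-4\right) \left(-2\right) \right)} \right)}} = \frac{1}{-9386 + \frac{2}{7}} = \frac{1}{- \frac{65700}{7}} = - \frac{7}{65700}$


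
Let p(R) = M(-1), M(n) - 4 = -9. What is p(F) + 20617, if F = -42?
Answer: 20612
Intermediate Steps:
M(n) = -5 (M(n) = 4 - 9 = -5)
p(R) = -5
p(F) + 20617 = -5 + 20617 = 20612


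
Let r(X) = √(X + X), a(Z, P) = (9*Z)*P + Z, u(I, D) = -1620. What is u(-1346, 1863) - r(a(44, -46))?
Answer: -1620 - 2*I*√9086 ≈ -1620.0 - 190.64*I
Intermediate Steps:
a(Z, P) = Z + 9*P*Z (a(Z, P) = 9*P*Z + Z = Z + 9*P*Z)
r(X) = √2*√X (r(X) = √(2*X) = √2*√X)
u(-1346, 1863) - r(a(44, -46)) = -1620 - √2*√(44*(1 + 9*(-46))) = -1620 - √2*√(44*(1 - 414)) = -1620 - √2*√(44*(-413)) = -1620 - √2*√(-18172) = -1620 - √2*2*I*√4543 = -1620 - 2*I*√9086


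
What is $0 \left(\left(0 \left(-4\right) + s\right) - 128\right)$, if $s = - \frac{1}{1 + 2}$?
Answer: $0$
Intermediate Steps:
$s = - \frac{1}{3} \approx -0.33333$
$0 \left(\left(0 \left(-4\right) + s\right) - 128\right) = 0 \left(\left(0 \left(-4\right) - \frac{1}{3}\right) - 128\right) = 0 \left(\left(0 - \frac{1}{3}\right) - 128\right) = 0 \left(- \frac{1}{3} - 128\right) = 0 \left(- \frac{385}{3}\right) = 0$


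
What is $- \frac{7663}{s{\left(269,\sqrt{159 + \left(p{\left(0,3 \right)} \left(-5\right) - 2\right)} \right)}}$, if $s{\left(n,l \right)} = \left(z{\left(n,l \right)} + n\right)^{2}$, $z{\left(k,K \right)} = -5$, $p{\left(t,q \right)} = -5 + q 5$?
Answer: $- \frac{7663}{69696} \approx -0.10995$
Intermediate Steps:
$p{\left(t,q \right)} = -5 + 5 q$
$s{\left(n,l \right)} = \left(-5 + n\right)^{2}$
$- \frac{7663}{s{\left(269,\sqrt{159 + \left(p{\left(0,3 \right)} \left(-5\right) - 2\right)} \right)}} = - \frac{7663}{\left(-5 + 269\right)^{2}} = - \frac{7663}{264^{2}} = - \frac{7663}{69696}$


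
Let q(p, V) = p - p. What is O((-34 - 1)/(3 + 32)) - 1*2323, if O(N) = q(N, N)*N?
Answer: -2323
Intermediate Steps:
q(p, V) = 0
O(N) = 0 (O(N) = 0*N = 0)
O((-34 - 1)/(3 + 32)) - 1*2323 = 0 - 1*2323 = 0 - 2323 = -2323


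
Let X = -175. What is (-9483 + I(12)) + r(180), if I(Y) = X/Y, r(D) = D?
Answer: -111811/12 ≈ -9317.6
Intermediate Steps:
I(Y) = -175/Y
(-9483 + I(12)) + r(180) = (-9483 - 175/12) + 180 = -113971/12 + 180 = -111811/12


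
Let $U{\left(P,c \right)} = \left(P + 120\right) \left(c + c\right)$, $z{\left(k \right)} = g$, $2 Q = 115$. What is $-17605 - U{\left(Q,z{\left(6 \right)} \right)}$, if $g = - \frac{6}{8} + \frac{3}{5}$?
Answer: $- \frac{70207}{4} \approx -17552.0$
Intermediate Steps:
$Q = \frac{115}{2}$ ($Q = \frac{1}{2} \cdot 115 = \frac{115}{2} \approx 57.5$)
$g = - \frac{3}{20}$ ($g = \left(-6\right) \frac{1}{8} + 3 \cdot \frac{1}{5} = - \frac{3}{4} + \frac{3}{5} = - \frac{3}{20} \approx -0.15$)
$z{\left(k \right)} = - \frac{3}{20}$
$U{\left(P,c \right)} = 2 c \left(120 + P\right)$ ($U{\left(P,c \right)} = \left(120 + P\right) 2 c = 2 c \left(120 + P\right)$)
$-17605 - U{\left(Q,z{\left(6 \right)} \right)} = -17605 - 2 \left(- \frac{3}{20}\right) \left(120 + \frac{115}{2}\right) = -17605 - 2 \left(- \frac{3}{20}\right) \frac{355}{2} = -17605 - - \frac{213}{4} = -17605 + \frac{213}{4} = - \frac{70207}{4}$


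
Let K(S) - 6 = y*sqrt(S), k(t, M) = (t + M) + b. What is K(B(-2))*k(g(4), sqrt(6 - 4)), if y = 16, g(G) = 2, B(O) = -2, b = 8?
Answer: 60 + 32*I + sqrt(2)*(6 + 160*I) ≈ 68.485 + 258.27*I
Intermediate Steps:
k(t, M) = 8 + M + t (k(t, M) = (t + M) + 8 = (M + t) + 8 = 8 + M + t)
K(S) = 6 + 16*sqrt(S)
K(B(-2))*k(g(4), sqrt(6 - 4)) = (6 + 16*sqrt(-2))*(8 + sqrt(6 - 4) + 2) = (6 + 16*(I*sqrt(2)))*(8 + sqrt(2) + 2) = (6 + 16*I*sqrt(2))*(10 + sqrt(2))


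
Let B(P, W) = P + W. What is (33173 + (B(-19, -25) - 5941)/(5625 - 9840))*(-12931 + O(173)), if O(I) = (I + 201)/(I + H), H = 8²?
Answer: -28565189677276/66597 ≈ -4.2893e+8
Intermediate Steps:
H = 64
O(I) = (201 + I)/(64 + I) (O(I) = (I + 201)/(I + 64) = (201 + I)/(64 + I))
(33173 + (B(-19, -25) - 5941)/(5625 - 9840))*(-12931 + O(173)) = (33173 + ((-19 - 25) - 5941)/(5625 - 9840))*(-12931 + (201 + 173)/(64 + 173)) = (33173 + (-44 - 5941)/(-4215))*(-12931 + 374/237) = (33173 - 5985*(-1/4215))*(-12931 + (1/237)*374) = (33173 + 399/281)*(-12931 + 374/237) = (9322012/281)*(-3064273/237) = -28565189677276/66597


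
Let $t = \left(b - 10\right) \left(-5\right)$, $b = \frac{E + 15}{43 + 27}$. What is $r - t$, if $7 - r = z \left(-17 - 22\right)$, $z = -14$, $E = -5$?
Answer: $- \frac{4118}{7} \approx -588.29$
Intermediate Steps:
$b = \frac{1}{7}$ ($b = \frac{-5 + 15}{43 + 27} = \frac{10}{70} = 10 \cdot \frac{1}{70} = \frac{1}{7} \approx 0.14286$)
$r = -539$ ($r = 7 - - 14 \left(-17 - 22\right) = 7 - \left(-14\right) \left(-39\right) = 7 - 546 = -539$)
$t = \frac{345}{7}$ ($t = \left(\frac{1}{7} - 10\right) \left(-5\right) = \left(- \frac{69}{7}\right) \left(-5\right) = \frac{345}{7} \approx 49.286$)
$r - t = -539 - \frac{345}{7} = - \frac{4118}{7}$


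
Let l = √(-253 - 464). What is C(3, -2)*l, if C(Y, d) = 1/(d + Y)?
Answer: I*√717 ≈ 26.777*I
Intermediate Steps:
C(Y, d) = 1/(Y + d)
l = I*√717 (l = √(-717) = I*√717 ≈ 26.777*I)
C(3, -2)*l = (I*√717)/(3 - 2) = (I*√717)/1 = 1*(I*√717) = I*√717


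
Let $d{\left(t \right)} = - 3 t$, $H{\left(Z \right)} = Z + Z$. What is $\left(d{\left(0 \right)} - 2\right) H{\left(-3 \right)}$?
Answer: $12$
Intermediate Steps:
$H{\left(Z \right)} = 2 Z$
$\left(d{\left(0 \right)} - 2\right) H{\left(-3 \right)} = \left(\left(-3\right) 0 - 2\right) 2 \left(-3\right) = \left(0 - 2\right) \left(-6\right) = \left(-2\right) \left(-6\right) = 12$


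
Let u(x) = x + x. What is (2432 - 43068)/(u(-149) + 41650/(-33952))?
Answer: 689836736/5079673 ≈ 135.80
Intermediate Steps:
u(x) = 2*x
(2432 - 43068)/(u(-149) + 41650/(-33952)) = (2432 - 43068)/(2*(-149) + 41650/(-33952)) = -40636/(-298 + 41650*(-1/33952)) = -40636/(-298 - 20825/16976) = -40636/(-5079673/16976) = -40636*(-16976/5079673) = 689836736/5079673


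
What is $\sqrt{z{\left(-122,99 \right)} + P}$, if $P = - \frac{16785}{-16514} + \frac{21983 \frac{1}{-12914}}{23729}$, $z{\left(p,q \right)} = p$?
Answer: $\frac{5 i \sqrt{7745540511136308929824237}}{1265122289321} \approx 10.999 i$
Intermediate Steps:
$P = \frac{1285792592237}{1265122289321}$ ($P = \left(-16785\right) \left(- \frac{1}{16514}\right) + 21983 \left(- \frac{1}{12914}\right) \frac{1}{23729} = \frac{16785}{16514} - \frac{21983}{306436306} = \frac{1285792592237}{1265122289321} \approx 1.0163$)
$\sqrt{z{\left(-122,99 \right)} + P} = \sqrt{-122 + \frac{1285792592237}{1265122289321}} = \sqrt{- \frac{153059126704925}{1265122289321}} = \frac{5 i \sqrt{7745540511136308929824237}}{1265122289321}$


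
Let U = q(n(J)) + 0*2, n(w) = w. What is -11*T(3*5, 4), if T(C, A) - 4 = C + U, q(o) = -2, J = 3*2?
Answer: -187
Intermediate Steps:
J = 6
U = -2 (U = -2 + 0*2 = -2 + 0 = -2)
T(C, A) = 2 + C (T(C, A) = 4 + (C - 2) = 4 + (-2 + C) = 2 + C)
-11*T(3*5, 4) = -11*(2 + 3*5) = -11*(2 + 15) = -11*17 = -187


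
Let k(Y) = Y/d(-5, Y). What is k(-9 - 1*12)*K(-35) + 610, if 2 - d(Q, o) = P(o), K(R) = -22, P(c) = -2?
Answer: 1451/2 ≈ 725.50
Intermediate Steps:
d(Q, o) = 4 (d(Q, o) = 2 - 1*(-2) = 2 + 2 = 4)
k(Y) = Y/4
k(-9 - 1*12)*K(-35) + 610 = ((-9 - 1*12)/4)*(-22) + 610 = ((-9 - 12)/4)*(-22) + 610 = ((¼)*(-21))*(-22) + 610 = -21/4*(-22) + 610 = 231/2 + 610 = 1451/2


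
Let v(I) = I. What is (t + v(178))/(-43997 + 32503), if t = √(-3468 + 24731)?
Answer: -89/5747 - √21263/11494 ≈ -0.028173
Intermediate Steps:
t = √21263 ≈ 145.82
(t + v(178))/(-43997 + 32503) = (√21263 + 178)/(-43997 + 32503) = (178 + √21263)/(-11494) = (178 + √21263)*(-1/11494) = -89/5747 - √21263/11494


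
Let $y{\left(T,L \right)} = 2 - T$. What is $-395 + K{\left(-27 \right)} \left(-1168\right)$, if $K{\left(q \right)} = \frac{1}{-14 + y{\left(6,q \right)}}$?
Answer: $- \frac{2971}{9} \approx -330.11$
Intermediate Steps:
$K{\left(q \right)} = - \frac{1}{18}$ ($K{\left(q \right)} = \frac{1}{-14 + \left(2 - 6\right)} = \frac{1}{-14 - 4} = \frac{1}{-18} = - \frac{1}{18}$)
$-395 + K{\left(-27 \right)} \left(-1168\right) = -395 - - \frac{584}{9} = -395 + \frac{584}{9} = - \frac{2971}{9}$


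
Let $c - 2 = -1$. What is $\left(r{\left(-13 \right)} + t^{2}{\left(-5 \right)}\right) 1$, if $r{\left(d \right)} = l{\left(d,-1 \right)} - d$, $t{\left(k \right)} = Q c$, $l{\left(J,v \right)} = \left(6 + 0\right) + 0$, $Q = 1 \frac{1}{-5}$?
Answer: $\frac{476}{25} \approx 19.04$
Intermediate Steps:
$c = 1$ ($c = 2 - 1 = 1$)
$Q = - \frac{1}{5}$ ($Q = 1 \left(- \frac{1}{5}\right) = - \frac{1}{5} \approx -0.2$)
$l{\left(J,v \right)} = 6$ ($l{\left(J,v \right)} = 6 + 0 = 6$)
$t{\left(k \right)} = - \frac{1}{5}$ ($t{\left(k \right)} = \left(- \frac{1}{5}\right) 1 = - \frac{1}{5}$)
$r{\left(d \right)} = 6 - d$
$\left(r{\left(-13 \right)} + t^{2}{\left(-5 \right)}\right) 1 = \left(\left(6 - -13\right) + \left(- \frac{1}{5}\right)^{2}\right) 1 = \left(\left(6 + 13\right) + \frac{1}{25}\right) 1 = \left(19 + \frac{1}{25}\right) 1 = \frac{476}{25} \cdot 1 = \frac{476}{25}$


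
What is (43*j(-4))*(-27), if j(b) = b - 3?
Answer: 8127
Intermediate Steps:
j(b) = -3 + b
(43*j(-4))*(-27) = (43*(-3 - 4))*(-27) = (43*(-7))*(-27) = -301*(-27) = 8127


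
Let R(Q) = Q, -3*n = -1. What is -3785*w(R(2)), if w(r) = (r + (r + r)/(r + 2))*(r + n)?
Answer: -26495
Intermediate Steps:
n = ⅓ (n = -⅓*(-1) = ⅓ ≈ 0.33333)
w(r) = (⅓ + r)*(r + 2*r/(2 + r)) (w(r) = (r + (r + r)/(r + 2))*(r + ⅓) = (r + (2*r)/(2 + r))*(⅓ + r) = (r + 2*r/(2 + r))*(⅓ + r) = (⅓ + r)*(r + 2*r/(2 + r)))
-3785*w(R(2)) = -3785*2*(4 + 3*2² + 13*2)/(3*(2 + 2)) = -3785*2*(4 + 3*4 + 26)/(3*4) = -3785*2*(4 + 12 + 26)/(3*4) = -3785*2*42/(3*4) = -3785*7 = -26495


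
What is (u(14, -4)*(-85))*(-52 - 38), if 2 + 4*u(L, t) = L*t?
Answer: -110925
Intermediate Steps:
u(L, t) = -1/2 + L*t/4 (u(L, t) = -1/2 + (L*t)/4 = -1/2 + L*t/4)
(u(14, -4)*(-85))*(-52 - 38) = ((-1/2 + (1/4)*14*(-4))*(-85))*(-52 - 38) = ((-1/2 - 14)*(-85))*(-90) = -29/2*(-85)*(-90) = (2465/2)*(-90) = -110925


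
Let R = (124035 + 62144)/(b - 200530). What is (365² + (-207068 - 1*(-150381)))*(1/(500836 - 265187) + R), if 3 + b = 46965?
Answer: -23647407724017/254846096 ≈ -92791.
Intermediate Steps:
b = 46962 (b = -3 + 46965 = 46962)
R = -186179/153568 (R = (124035 + 62144)/(46962 - 200530) = 186179/(-153568) = 186179*(-1/153568) = -186179/153568 ≈ -1.2124)
(365² + (-207068 - 1*(-150381)))*(1/(500836 - 265187) + R) = (365² + (-207068 - 1*(-150381)))*(1/(500836 - 265187) - 186179/153568) = (133225 + (-207068 + 150381))*(1/235649 - 186179/153568) = (133225 - 56687)*(1/235649 - 186179/153568) = 76538*(-43872741603/36188145632) = -23647407724017/254846096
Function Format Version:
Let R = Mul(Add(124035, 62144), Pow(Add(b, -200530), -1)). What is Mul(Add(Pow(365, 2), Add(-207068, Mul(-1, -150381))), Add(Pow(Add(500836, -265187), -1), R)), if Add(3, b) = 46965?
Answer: Rational(-23647407724017, 254846096) ≈ -92791.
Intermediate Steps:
b = 46962 (b = Add(-3, 46965) = 46962)
R = Rational(-186179, 153568) (R = Mul(Add(124035, 62144), Pow(Add(46962, -200530), -1)) = Mul(186179, Pow(-153568, -1)) = Mul(186179, Rational(-1, 153568)) = Rational(-186179, 153568) ≈ -1.2124)
Mul(Add(Pow(365, 2), Add(-207068, Mul(-1, -150381))), Add(Pow(Add(500836, -265187), -1), R)) = Mul(Add(Pow(365, 2), Add(-207068, Mul(-1, -150381))), Add(Pow(Add(500836, -265187), -1), Rational(-186179, 153568))) = Mul(Add(133225, Add(-207068, 150381)), Add(Pow(235649, -1), Rational(-186179, 153568))) = Mul(Add(133225, -56687), Add(Rational(1, 235649), Rational(-186179, 153568))) = Mul(76538, Rational(-43872741603, 36188145632)) = Rational(-23647407724017, 254846096)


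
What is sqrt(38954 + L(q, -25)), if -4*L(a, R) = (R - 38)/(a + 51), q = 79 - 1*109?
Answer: sqrt(155819)/2 ≈ 197.37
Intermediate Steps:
q = -30 (q = 79 - 109 = -30)
L(a, R) = -(-38 + R)/(4*(51 + a)) (L(a, R) = -(R - 38)/(4*(a + 51)) = -(-38 + R)/(4*(51 + a)))
sqrt(38954 + L(q, -25)) = sqrt(38954 + (38 - 1*(-25))/(4*(51 - 30))) = sqrt(38954 + (1/4)*(38 + 25)/21) = sqrt(38954 + (1/4)*(1/21)*63) = sqrt(38954 + 3/4) = sqrt(155819/4) = sqrt(155819)/2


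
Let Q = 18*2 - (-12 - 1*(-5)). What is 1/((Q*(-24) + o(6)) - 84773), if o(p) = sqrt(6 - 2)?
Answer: -1/85803 ≈ -1.1655e-5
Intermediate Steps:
o(p) = 2 (o(p) = sqrt(4) = 2)
Q = 43 (Q = 36 - (-12 + 5) = 36 - 1*(-7) = 36 + 7 = 43)
1/((Q*(-24) + o(6)) - 84773) = 1/((43*(-24) + 2) - 84773) = 1/((-1032 + 2) - 84773) = 1/(-1030 - 84773) = 1/(-85803) = -1/85803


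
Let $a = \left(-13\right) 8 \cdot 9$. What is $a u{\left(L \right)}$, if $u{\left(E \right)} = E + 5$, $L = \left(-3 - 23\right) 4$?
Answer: $92664$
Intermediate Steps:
$L = -104$ ($L = \left(-3 - 23\right) 4 = \left(-26\right) 4 = -104$)
$a = -936$ ($a = \left(-104\right) 9 = -936$)
$u{\left(E \right)} = 5 + E$
$a u{\left(L \right)} = - 936 \left(5 - 104\right) = \left(-936\right) \left(-99\right) = 92664$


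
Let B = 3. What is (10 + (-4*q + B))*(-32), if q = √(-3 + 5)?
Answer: -416 + 128*√2 ≈ -234.98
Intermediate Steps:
q = √2 ≈ 1.4142
(10 + (-4*q + B))*(-32) = (10 + (-4*√2 + 3))*(-32) = (10 + (3 - 4*√2))*(-32) = (13 - 4*√2)*(-32) = -416 + 128*√2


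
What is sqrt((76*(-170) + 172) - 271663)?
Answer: I*sqrt(284411) ≈ 533.3*I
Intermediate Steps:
sqrt((76*(-170) + 172) - 271663) = sqrt((-12920 + 172) - 271663) = sqrt(-12748 - 271663) = sqrt(-284411) = I*sqrt(284411)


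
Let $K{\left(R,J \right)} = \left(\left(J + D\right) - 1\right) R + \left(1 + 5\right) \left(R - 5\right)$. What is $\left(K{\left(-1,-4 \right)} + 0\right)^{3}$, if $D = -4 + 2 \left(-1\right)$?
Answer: $-15625$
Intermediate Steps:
$D = -6$ ($D = -4 - 2 = -6$)
$K{\left(R,J \right)} = -30 + 6 R + R \left(-7 + J\right)$ ($K{\left(R,J \right)} = \left(\left(J - 6\right) - 1\right) R + \left(1 + 5\right) \left(R - 5\right) = \left(\left(-6 + J\right) - 1\right) R + 6 \left(-5 + R\right) = \left(-7 + J\right) R + \left(-30 + 6 R\right) = R \left(-7 + J\right) + \left(-30 + 6 R\right) = -30 + 6 R + R \left(-7 + J\right)$)
$\left(K{\left(-1,-4 \right)} + 0\right)^{3} = \left(\left(-30 - -1 - -4\right) + 0\right)^{3} = \left(\left(-30 + 1 + 4\right) + 0\right)^{3} = \left(-25 + 0\right)^{3} = \left(-25\right)^{3} = -15625$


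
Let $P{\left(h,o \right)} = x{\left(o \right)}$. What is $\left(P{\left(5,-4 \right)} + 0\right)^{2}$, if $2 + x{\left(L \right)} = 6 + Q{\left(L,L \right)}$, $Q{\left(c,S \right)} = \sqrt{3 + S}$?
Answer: $\left(4 + i\right)^{2} \approx 15.0 + 8.0 i$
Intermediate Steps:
$x{\left(L \right)} = 4 + \sqrt{3 + L}$ ($x{\left(L \right)} = -2 + \left(6 + \sqrt{3 + L}\right) = 4 + \sqrt{3 + L}$)
$P{\left(h,o \right)} = 4 + \sqrt{3 + o}$
$\left(P{\left(5,-4 \right)} + 0\right)^{2} = \left(\left(4 + \sqrt{3 - 4}\right) + 0\right)^{2} = \left(\left(4 + \sqrt{-1}\right) + 0\right)^{2} = \left(\left(4 + i\right) + 0\right)^{2} = \left(4 + i\right)^{2}$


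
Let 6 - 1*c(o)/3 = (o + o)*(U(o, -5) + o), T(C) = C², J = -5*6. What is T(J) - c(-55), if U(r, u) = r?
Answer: 37182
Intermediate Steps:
J = -30
c(o) = 18 - 12*o² (c(o) = 18 - 3*(o + o)*(o + o) = 18 - 3*2*o*2*o = 18 - 12*o²)
T(J) - c(-55) = (-30)² - (18 - 12*(-55)²) = 900 - (18 - 12*3025) = 900 - (18 - 36300) = 900 - 1*(-36282) = 900 + 36282 = 37182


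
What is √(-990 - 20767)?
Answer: I*√21757 ≈ 147.5*I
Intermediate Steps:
√(-990 - 20767) = √(-21757) = I*√21757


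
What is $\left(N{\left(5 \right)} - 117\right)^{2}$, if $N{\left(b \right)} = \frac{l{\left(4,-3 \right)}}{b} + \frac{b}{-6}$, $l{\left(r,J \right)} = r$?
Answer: $\frac{12327121}{900} \approx 13697.0$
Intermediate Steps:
$N{\left(b \right)} = \frac{4}{b} - \frac{b}{6}$ ($N{\left(b \right)} = \frac{4}{b} + \frac{b}{-6} = \frac{4}{b} + b \left(- \frac{1}{6}\right) = \frac{4}{b} - \frac{b}{6}$)
$\left(N{\left(5 \right)} - 117\right)^{2} = \left(\left(\frac{4}{5} - \frac{5}{6}\right) - 117\right)^{2} = \left(- \frac{1}{30} - 117\right)^{2} = \left(- \frac{3511}{30}\right)^{2} = \frac{12327121}{900}$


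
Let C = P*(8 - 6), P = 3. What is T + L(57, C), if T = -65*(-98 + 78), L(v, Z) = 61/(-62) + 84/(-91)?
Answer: 1046263/806 ≈ 1298.1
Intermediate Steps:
C = 6 (C = 3*(8 - 6) = 3*2 = 6)
L(v, Z) = -1537/806 (L(v, Z) = 61*(-1/62) + 84*(-1/91) = -61/62 - 12/13 = -1537/806)
T = 1300 (T = -65*(-20) = 1300)
T + L(57, C) = 1300 - 1537/806 = 1046263/806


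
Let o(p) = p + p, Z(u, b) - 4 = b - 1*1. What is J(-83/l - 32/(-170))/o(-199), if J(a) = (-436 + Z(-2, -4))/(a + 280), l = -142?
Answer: 2637295/674396473 ≈ 0.0039106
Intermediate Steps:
Z(u, b) = 3 + b (Z(u, b) = 4 + (b - 1*1) = 4 + (b - 1) = 4 + (-1 + b) = 3 + b)
J(a) = -437/(280 + a) (J(a) = (-436 + (3 - 4))/(a + 280) = (-436 - 1)/(280 + a) = -437/(280 + a))
o(p) = 2*p
J(-83/l - 32/(-170))/o(-199) = (-437/(280 + (-83/(-142) - 32/(-170))))/((2*(-199))) = -437/(280 + (-83*(-1/142) - 32*(-1/170)))/(-398) = -437/(280 + (83/142 + 16/85))*(-1/398) = -437/(280 + 9327/12070)*(-1/398) = -437/3388927/12070*(-1/398) = -437*12070/3388927*(-1/398) = -5274590/3388927*(-1/398) = 2637295/674396473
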